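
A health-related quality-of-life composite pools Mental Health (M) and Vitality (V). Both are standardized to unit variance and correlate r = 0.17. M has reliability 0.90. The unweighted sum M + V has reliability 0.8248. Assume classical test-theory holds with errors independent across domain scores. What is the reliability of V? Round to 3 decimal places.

Var(M+V) = 2 + 2·0.17 = 2.340.
True-score variance = ρ_M + ρ_V + 2·0.17, so 0.8248 = (0.90 + ρ_V + 0.34) / 2.340.
ρ_V = 0.8248·2.340 − 0.90 − 0.34 = 0.690.

0.690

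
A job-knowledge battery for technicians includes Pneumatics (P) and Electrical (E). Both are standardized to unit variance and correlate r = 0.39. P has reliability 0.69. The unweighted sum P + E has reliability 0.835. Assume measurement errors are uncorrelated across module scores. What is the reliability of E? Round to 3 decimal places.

0.851

Var(P+E) = 2 + 2·0.39 = 2.780.
True-score variance = ρ_P + ρ_E + 2·0.39, so 0.835 = (0.69 + ρ_E + 0.78) / 2.780.
ρ_E = 0.835·2.780 − 0.69 − 0.78 = 0.851.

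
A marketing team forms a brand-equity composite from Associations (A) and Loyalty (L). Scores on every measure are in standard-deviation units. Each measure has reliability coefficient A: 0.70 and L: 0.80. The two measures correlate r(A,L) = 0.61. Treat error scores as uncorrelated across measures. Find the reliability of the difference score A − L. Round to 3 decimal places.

Var(A−L) = 1 + 1 − 2·0.61 = 2 − 1.22 = 0.78.
Because errors are independent across components, Cov(Tᵢ,Tⱼ) = Cov(Xᵢ,Xⱼ); the off-diagonal part of the true-score variance is the same as above.
True-score variance = [0.70 + 0.80] − 1.22 = 1.5 − 1.22 = 0.28.
Reliability = 0.28 / 0.78 = 0.359.

0.359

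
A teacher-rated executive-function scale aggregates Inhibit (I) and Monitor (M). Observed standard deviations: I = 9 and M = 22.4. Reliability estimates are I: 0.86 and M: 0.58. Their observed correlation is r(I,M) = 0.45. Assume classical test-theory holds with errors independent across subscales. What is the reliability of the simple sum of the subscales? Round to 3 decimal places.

0.709

Var(I+M) = 9² + 22.4² + 2·[9·22.4·0.45] = 582.76 + 181.44 = 764.2.
Under uncorrelated errors the observed covariances equal the true-score covariances, so only the own-variance terms attenuate.
True-score variance = [9²·0.86 + 22.4²·0.58] + 181.44 = 360.681 + 181.44 = 542.121.
Reliability = 542.121 / 764.2 = 0.709.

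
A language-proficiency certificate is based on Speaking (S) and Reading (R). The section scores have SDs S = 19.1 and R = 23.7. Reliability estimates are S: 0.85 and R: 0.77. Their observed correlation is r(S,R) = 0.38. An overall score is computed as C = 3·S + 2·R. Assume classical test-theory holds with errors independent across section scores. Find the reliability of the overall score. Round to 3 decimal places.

0.867

Var(C) = 3²·19.1² + 2²·23.7² + 2·[6·19.1·23.7·0.38] = 5530.05 + 2064.18 = 7594.23.
With uncorrelated errors the cross-covariances are all true-score covariance, so they carry over unchanged; only the diagonal terms shrink to ρᵢσᵢ².
True-score variance = [3²·19.1²·0.85 + 2²·23.7²·0.77] + 2064.18 = 4520.8 + 2064.18 = 6584.98.
Reliability = 6584.98 / 7594.23 = 0.867.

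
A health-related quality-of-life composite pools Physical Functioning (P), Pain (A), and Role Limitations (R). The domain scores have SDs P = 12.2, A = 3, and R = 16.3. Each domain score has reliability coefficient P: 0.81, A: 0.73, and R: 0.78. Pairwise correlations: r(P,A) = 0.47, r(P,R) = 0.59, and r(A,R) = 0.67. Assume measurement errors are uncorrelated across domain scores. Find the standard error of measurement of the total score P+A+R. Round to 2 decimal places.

9.44

Var(total) = 423.53 + 334.585 = 758.115.
True-score variance = 334.369 + 334.585 = 668.953, so reliability = 0.8824.
Error variance = 758.115 − 668.953 = 89.1614; SEM = √89.1614 = 9.44.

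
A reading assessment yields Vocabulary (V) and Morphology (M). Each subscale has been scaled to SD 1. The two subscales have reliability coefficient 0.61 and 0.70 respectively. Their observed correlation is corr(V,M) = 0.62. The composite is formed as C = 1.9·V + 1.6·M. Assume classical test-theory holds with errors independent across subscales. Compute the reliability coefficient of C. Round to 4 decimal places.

0.7811

Var(C) = 1.9² + 1.6² + 2·[3.04·0.62] = 6.17 + 3.7696 = 9.9396.
Under uncorrelated errors the observed covariances equal the true-score covariances, so only the own-variance terms attenuate.
True-score variance = [1.9²·0.61 + 1.6²·0.70] + 3.7696 = 3.9941 + 3.7696 = 7.7637.
Reliability = 7.7637 / 9.9396 = 0.7811.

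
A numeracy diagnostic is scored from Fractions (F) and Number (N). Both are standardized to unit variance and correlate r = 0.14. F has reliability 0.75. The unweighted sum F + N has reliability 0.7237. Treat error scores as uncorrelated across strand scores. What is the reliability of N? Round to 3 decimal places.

Var(F+N) = 2 + 2·0.14 = 2.280.
True-score variance = ρ_F + ρ_N + 2·0.14, so 0.7237 = (0.75 + ρ_N + 0.28) / 2.280.
ρ_N = 0.7237·2.280 − 0.75 − 0.28 = 0.620.

0.620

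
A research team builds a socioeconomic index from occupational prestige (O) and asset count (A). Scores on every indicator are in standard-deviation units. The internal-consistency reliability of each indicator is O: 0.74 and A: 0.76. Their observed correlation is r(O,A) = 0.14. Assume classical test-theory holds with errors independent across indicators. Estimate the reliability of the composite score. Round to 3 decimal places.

Var(O+A) = 2 + 2·[0.14] = 2 + 0.28 = 2.28.
Because errors are independent across components, Cov(Tᵢ,Tⱼ) = Cov(Xᵢ,Xⱼ); the off-diagonal part of the true-score variance is the same as above.
True-score variance = [0.74 + 0.76] + 0.28 = 1.5 + 0.28 = 1.78.
Reliability = 1.78 / 2.28 = 0.781.

0.781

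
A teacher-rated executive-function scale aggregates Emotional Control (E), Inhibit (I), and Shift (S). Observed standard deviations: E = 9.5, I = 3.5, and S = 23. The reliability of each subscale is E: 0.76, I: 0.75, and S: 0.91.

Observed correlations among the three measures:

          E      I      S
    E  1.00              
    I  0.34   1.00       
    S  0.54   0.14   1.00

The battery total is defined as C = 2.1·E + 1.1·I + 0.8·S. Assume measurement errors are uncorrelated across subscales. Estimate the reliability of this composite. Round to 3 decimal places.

0.894

Var(C) = 2.1²·9.5² + 1.1²·3.5² + 0.8²·23² + 2·[2.31·9.5·3.5·0.34 + 1.68·9.5·23·0.54 + 0.88·3.5·23·0.14] = 751.385 + 468.511 = 1219.9.
Because errors are independent across components, Cov(Tᵢ,Tⱼ) = Cov(Xᵢ,Xⱼ); the off-diagonal part of the true-score variance is the same as above.
True-score variance = [2.1²·9.5²·0.76 + 1.1²·3.5²·0.75 + 0.8²·23²·0.91] + 468.511 = 621.688 + 468.511 = 1090.2.
Reliability = 1090.2 / 1219.9 = 0.894.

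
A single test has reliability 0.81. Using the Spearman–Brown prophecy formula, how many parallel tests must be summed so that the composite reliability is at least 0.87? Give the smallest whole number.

k ≥ ρ*(1−ρ₁)/(ρ₁(1−ρ*)) = 0.87·0.19 / (0.81·0.13) = 1.570.
Smallest integer k = 2.

2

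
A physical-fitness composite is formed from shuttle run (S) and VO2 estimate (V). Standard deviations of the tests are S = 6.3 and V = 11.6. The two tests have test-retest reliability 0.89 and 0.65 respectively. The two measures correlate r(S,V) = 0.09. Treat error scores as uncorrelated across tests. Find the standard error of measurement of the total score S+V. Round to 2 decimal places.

7.17

Var(total) = 174.25 + 13.1544 = 187.404.
True-score variance = 122.788 + 13.1544 = 135.942, so reliability = 0.7254.
Error variance = 187.404 − 135.942 = 51.4619; SEM = √51.4619 = 7.17.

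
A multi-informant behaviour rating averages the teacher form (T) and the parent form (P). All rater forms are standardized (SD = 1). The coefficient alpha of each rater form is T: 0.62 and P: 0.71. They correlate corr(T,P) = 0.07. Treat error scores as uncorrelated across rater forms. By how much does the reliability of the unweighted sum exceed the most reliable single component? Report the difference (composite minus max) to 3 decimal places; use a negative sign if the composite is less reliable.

-0.023

Var(sum) = 2 + 0.14 = 2.14; true-score variance = 1.33 + 0.14 = 1.47; composite reliability = 0.6869.
Max component reliability = 0.7100.
Difference = 0.6869 − 0.7100 = -0.023.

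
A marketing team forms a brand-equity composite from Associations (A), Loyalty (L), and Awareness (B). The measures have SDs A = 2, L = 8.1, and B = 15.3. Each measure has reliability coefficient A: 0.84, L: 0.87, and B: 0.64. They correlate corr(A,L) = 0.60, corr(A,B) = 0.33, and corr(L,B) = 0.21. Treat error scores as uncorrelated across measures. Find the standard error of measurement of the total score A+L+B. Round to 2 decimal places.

9.67

Var(total) = 303.7 + 91.6866 = 395.387.
True-score variance = 210.258 + 91.6866 = 301.945, so reliability = 0.7637.
Error variance = 395.387 − 301.945 = 93.4417; SEM = √93.4417 = 9.67.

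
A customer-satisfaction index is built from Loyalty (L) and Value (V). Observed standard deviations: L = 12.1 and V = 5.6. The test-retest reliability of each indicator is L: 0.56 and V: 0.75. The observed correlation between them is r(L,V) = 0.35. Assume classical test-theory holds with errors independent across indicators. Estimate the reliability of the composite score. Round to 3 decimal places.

0.679

Var(L+V) = 12.1² + 5.6² + 2·[12.1·5.6·0.35] = 177.77 + 47.432 = 225.202.
With uncorrelated errors the cross-covariances are all true-score covariance, so they carry over unchanged; only the diagonal terms shrink to ρᵢσᵢ².
True-score variance = [12.1²·0.56 + 5.6²·0.75] + 47.432 = 105.51 + 47.432 = 152.942.
Reliability = 152.942 / 225.202 = 0.679.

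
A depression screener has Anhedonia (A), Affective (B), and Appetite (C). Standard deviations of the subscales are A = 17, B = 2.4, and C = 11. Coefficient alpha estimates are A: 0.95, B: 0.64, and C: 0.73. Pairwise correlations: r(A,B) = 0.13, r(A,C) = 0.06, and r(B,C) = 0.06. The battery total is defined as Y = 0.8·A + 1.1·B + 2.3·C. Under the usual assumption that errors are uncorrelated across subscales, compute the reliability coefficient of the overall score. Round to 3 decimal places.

Var(Y) = 0.8²·17² + 1.1²·2.4² + 2.3²·11² + 2·[0.88·17·2.4·0.13 + 1.84·17·11·0.06 + 2.53·2.4·11·0.06] = 832.02 + 58.6397 = 890.659.
Under uncorrelated errors the observed covariances equal the true-score covariances, so only the own-variance terms attenuate.
True-score variance = [0.8²·17²·0.95 + 1.1²·2.4²·0.64 + 2.3²·11²·0.73] + 58.6397 = 647.438 + 58.6397 = 706.078.
Reliability = 706.078 / 890.659 = 0.793.

0.793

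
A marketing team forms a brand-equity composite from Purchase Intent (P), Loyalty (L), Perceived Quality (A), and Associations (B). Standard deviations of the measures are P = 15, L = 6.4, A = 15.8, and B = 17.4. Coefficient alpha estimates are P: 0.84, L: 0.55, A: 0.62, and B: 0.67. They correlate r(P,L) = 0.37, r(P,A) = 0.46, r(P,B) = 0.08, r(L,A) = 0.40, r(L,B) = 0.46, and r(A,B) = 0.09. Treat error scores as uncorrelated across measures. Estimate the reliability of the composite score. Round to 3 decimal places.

0.820

Var(P+L+A+B) = 15² + 6.4² + 15.8² + 17.4² + 2·[15·6.4·0.37 + 15·15.8·0.46 + 15·17.4·0.08 + 6.4·15.8·0.40 + 6.4·17.4·0.46 + 15.8·17.4·0.09] = 818.36 + 563.673 = 1382.03.
Because errors are independent across components, Cov(Tᵢ,Tⱼ) = Cov(Xᵢ,Xⱼ); the off-diagonal part of the true-score variance is the same as above.
True-score variance = [15²·0.84 + 6.4²·0.55 + 15.8²·0.62 + 17.4²·0.67] + 563.673 = 569.154 + 563.673 = 1132.83.
Reliability = 1132.83 / 1382.03 = 0.820.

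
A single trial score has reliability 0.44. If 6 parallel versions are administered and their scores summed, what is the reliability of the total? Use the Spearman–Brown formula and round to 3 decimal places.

0.825

ρ_k = kρ / (1 + (k−1)ρ) = 6·0.44 / (1 + 5·0.44) = 2.640 / 3.200 = 0.825.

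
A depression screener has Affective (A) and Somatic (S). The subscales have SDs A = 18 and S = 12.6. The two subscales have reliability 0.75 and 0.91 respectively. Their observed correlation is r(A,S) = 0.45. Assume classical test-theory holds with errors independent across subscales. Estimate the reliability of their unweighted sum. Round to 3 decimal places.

Var(A+S) = 18² + 12.6² + 2·[18·12.6·0.45] = 482.76 + 204.12 = 686.88.
Because errors are independent across components, Cov(Tᵢ,Tⱼ) = Cov(Xᵢ,Xⱼ); the off-diagonal part of the true-score variance is the same as above.
True-score variance = [18²·0.75 + 12.6²·0.91] + 204.12 = 387.472 + 204.12 = 591.592.
Reliability = 591.592 / 686.88 = 0.861.

0.861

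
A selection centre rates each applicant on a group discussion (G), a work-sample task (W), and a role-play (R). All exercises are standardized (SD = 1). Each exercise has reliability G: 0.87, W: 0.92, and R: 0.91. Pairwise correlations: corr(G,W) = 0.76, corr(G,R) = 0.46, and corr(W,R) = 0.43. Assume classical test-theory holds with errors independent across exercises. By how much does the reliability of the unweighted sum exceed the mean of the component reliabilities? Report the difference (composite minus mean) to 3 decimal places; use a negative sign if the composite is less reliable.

0.052

Var(sum) = 3 + 3.3 = 6.3; true-score variance = 2.7 + 3.3 = 6; composite reliability = 0.9524.
Mean component reliability = 0.9000.
Difference = 0.9524 − 0.9000 = 0.052.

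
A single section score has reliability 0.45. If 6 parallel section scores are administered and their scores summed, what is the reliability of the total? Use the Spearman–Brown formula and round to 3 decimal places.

ρ_k = kρ / (1 + (k−1)ρ) = 6·0.45 / (1 + 5·0.45) = 2.700 / 3.250 = 0.831.

0.831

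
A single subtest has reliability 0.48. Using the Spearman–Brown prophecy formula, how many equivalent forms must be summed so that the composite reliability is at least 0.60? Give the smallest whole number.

2

k ≥ ρ*(1−ρ₁)/(ρ₁(1−ρ*)) = 0.60·0.52 / (0.48·0.40) = 1.625.
Smallest integer k = 2.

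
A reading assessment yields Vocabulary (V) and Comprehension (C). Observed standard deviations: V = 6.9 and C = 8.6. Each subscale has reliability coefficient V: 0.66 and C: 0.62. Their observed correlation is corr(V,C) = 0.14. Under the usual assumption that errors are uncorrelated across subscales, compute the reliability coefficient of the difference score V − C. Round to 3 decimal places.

0.578

Var(V−C) = 6.9² + 8.6² − 2·6.9·8.6·0.14 = 121.57 − 16.6152 = 104.955.
With uncorrelated errors the cross-covariances are all true-score covariance, so they carry over unchanged; only the diagonal terms shrink to ρᵢσᵢ².
True-score variance = [6.9²·0.66 + 8.6²·0.62] − 16.6152 = 77.2778 − 16.6152 = 60.6626.
Reliability = 60.6626 / 104.955 = 0.578.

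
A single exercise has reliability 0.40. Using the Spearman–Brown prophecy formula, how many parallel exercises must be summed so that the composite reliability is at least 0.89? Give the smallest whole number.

k ≥ ρ*(1−ρ₁)/(ρ₁(1−ρ*)) = 0.89·0.60 / (0.40·0.11) = 12.136.
Smallest integer k = 13.

13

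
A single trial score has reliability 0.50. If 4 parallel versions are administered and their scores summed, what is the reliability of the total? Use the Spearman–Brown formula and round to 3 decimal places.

0.800

ρ_k = kρ / (1 + (k−1)ρ) = 4·0.50 / (1 + 3·0.50) = 2.000 / 2.500 = 0.800.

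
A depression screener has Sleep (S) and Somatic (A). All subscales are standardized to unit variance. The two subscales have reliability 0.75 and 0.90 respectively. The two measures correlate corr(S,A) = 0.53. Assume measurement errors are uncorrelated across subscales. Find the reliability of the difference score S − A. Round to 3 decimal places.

0.628

Var(S−A) = 1 + 1 − 2·0.53 = 2 − 1.06 = 0.94.
Because errors are independent across components, Cov(Tᵢ,Tⱼ) = Cov(Xᵢ,Xⱼ); the off-diagonal part of the true-score variance is the same as above.
True-score variance = [0.75 + 0.90] − 1.06 = 1.65 − 1.06 = 0.59.
Reliability = 0.59 / 0.94 = 0.628.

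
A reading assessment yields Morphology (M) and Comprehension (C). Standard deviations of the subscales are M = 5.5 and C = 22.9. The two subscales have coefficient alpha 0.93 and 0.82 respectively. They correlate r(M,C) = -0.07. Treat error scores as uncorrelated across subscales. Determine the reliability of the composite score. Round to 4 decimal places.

Var(M+C) = 5.5² + 22.9² + 2·[5.5·22.9·(-0.07)] = 554.66 − 17.633 = 537.027.
With uncorrelated errors the cross-covariances are all true-score covariance, so they carry over unchanged; only the diagonal terms shrink to ρᵢσᵢ².
True-score variance = [5.5²·0.93 + 22.9²·0.82] − 17.633 = 458.149 − 17.633 = 440.516.
Reliability = 440.516 / 537.027 = 0.8203.

0.8203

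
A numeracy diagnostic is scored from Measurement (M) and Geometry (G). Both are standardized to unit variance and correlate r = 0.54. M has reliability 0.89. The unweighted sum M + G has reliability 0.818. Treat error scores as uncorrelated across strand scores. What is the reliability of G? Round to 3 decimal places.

Var(M+G) = 2 + 2·0.54 = 3.080.
True-score variance = ρ_M + ρ_G + 2·0.54, so 0.818 = (0.89 + ρ_G + 1.08) / 3.080.
ρ_G = 0.818·3.080 − 0.89 − 1.08 = 0.549.

0.549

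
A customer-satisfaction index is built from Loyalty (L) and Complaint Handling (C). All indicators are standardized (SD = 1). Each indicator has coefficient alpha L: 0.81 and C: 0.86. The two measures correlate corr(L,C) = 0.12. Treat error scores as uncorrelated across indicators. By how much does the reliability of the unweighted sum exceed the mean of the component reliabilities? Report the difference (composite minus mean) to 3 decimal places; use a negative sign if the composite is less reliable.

0.018

Var(sum) = 2 + 0.24 = 2.24; true-score variance = 1.67 + 0.24 = 1.91; composite reliability = 0.8527.
Mean component reliability = 0.8350.
Difference = 0.8527 − 0.8350 = 0.018.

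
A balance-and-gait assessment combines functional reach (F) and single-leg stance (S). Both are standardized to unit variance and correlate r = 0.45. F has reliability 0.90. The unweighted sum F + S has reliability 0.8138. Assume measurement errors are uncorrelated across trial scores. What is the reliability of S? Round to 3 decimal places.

Var(F+S) = 2 + 2·0.45 = 2.900.
True-score variance = ρ_F + ρ_S + 2·0.45, so 0.8138 = (0.90 + ρ_S + 0.90) / 2.900.
ρ_S = 0.8138·2.900 − 0.90 − 0.90 = 0.560.

0.560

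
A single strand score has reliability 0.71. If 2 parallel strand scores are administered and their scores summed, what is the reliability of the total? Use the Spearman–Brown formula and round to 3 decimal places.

0.830

ρ_k = kρ / (1 + (k−1)ρ) = 2·0.71 / (1 + 1·0.71) = 1.420 / 1.710 = 0.830.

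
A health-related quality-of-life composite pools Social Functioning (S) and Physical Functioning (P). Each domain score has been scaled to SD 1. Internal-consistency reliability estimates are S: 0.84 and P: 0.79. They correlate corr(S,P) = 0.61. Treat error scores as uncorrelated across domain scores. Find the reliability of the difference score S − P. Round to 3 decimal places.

0.526

Var(S−P) = 1 + 1 − 2·0.61 = 2 − 1.22 = 0.78.
Because errors are independent across components, Cov(Tᵢ,Tⱼ) = Cov(Xᵢ,Xⱼ); the off-diagonal part of the true-score variance is the same as above.
True-score variance = [0.84 + 0.79] − 1.22 = 1.63 − 1.22 = 0.41.
Reliability = 0.41 / 0.78 = 0.526.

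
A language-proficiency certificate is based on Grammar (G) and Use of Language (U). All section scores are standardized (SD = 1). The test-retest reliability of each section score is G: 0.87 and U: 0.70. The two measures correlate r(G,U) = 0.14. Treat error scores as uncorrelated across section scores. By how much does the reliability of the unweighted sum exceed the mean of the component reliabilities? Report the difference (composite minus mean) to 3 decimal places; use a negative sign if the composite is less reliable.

Var(sum) = 2 + 0.28 = 2.28; true-score variance = 1.57 + 0.28 = 1.85; composite reliability = 0.8114.
Mean component reliability = 0.7850.
Difference = 0.8114 − 0.7850 = 0.026.

0.026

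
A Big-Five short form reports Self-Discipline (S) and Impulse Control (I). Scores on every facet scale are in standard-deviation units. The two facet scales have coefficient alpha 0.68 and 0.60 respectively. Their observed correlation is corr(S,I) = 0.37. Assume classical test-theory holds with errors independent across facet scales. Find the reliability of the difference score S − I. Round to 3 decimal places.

0.429

Var(S−I) = 1 + 1 − 2·0.37 = 2 − 0.74 = 1.26.
With uncorrelated errors the cross-covariances are all true-score covariance, so they carry over unchanged; only the diagonal terms shrink to ρᵢσᵢ².
True-score variance = [0.68 + 0.60] − 0.74 = 1.28 − 0.74 = 0.54.
Reliability = 0.54 / 1.26 = 0.429.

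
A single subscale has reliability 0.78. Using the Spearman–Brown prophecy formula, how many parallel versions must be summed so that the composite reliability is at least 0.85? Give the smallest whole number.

k ≥ ρ*(1−ρ₁)/(ρ₁(1−ρ*)) = 0.85·0.22 / (0.78·0.15) = 1.598.
Smallest integer k = 2.

2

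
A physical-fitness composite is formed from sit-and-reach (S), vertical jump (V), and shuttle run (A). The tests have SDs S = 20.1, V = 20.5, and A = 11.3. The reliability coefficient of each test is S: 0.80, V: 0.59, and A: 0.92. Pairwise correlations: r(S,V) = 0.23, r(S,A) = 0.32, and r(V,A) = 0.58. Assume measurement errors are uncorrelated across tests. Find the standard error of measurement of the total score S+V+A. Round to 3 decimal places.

Var(total) = 951.95 + 603.62 = 1555.57.
True-score variance = 688.63 + 603.62 = 1292.25, so reliability = 0.8307.
Error variance = 1555.57 − 1292.25 = 263.32; SEM = √263.32 = 16.227.

16.227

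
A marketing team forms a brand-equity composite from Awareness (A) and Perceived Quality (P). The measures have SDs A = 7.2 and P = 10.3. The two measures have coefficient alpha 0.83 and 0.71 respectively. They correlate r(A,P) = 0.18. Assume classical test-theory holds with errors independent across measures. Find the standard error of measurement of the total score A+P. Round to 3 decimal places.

6.291

Var(total) = 157.93 + 26.6976 = 184.628.
True-score variance = 118.351 + 26.6976 = 145.049, so reliability = 0.7856.
Error variance = 184.628 − 145.049 = 39.5789; SEM = √39.5789 = 6.291.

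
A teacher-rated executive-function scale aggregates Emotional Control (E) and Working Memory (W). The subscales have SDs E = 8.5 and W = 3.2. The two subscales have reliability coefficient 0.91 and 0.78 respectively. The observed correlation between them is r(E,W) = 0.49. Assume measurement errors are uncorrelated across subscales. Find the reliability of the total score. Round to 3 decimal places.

0.920

Var(E+W) = 8.5² + 3.2² + 2·[8.5·3.2·0.49] = 82.49 + 26.656 = 109.146.
Because errors are independent across components, Cov(Tᵢ,Tⱼ) = Cov(Xᵢ,Xⱼ); the off-diagonal part of the true-score variance is the same as above.
True-score variance = [8.5²·0.91 + 3.2²·0.78] + 26.656 = 73.7347 + 26.656 = 100.391.
Reliability = 100.391 / 109.146 = 0.920.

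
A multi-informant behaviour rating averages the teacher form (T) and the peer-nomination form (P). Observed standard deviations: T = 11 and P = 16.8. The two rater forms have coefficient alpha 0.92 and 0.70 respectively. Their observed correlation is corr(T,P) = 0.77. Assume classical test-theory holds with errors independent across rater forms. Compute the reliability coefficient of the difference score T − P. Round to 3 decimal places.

Var(T−P) = 11² + 16.8² − 2·11·16.8·0.77 = 403.24 − 284.592 = 118.648.
Because errors are independent across components, Cov(Tᵢ,Tⱼ) = Cov(Xᵢ,Xⱼ); the off-diagonal part of the true-score variance is the same as above.
True-score variance = [11²·0.92 + 16.8²·0.70] − 284.592 = 308.888 − 284.592 = 24.296.
Reliability = 24.296 / 118.648 = 0.205.

0.205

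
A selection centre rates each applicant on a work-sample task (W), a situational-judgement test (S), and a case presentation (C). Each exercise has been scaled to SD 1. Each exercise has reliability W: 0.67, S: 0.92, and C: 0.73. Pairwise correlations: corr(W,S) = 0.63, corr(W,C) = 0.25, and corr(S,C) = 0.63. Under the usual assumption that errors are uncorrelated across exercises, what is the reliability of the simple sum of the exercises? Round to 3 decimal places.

Var(W+S+C) = 3 + 2·[0.63 + 0.25 + 0.63] = 3 + 3.02 = 6.02.
With uncorrelated errors the cross-covariances are all true-score covariance, so they carry over unchanged; only the diagonal terms shrink to ρᵢσᵢ².
True-score variance = [0.67 + 0.92 + 0.73] + 3.02 = 2.32 + 3.02 = 5.34.
Reliability = 5.34 / 6.02 = 0.887.

0.887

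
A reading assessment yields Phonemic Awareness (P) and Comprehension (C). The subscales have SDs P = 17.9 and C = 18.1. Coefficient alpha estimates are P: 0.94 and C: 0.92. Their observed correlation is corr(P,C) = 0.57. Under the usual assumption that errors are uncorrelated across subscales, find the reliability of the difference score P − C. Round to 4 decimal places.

Var(P−C) = 17.9² + 18.1² − 2·17.9·18.1·0.57 = 648.02 − 369.349 = 278.671.
Under uncorrelated errors the observed covariances equal the true-score covariances, so only the own-variance terms attenuate.
True-score variance = [17.9²·0.94 + 18.1²·0.92] − 369.349 = 602.587 − 369.349 = 233.238.
Reliability = 233.238 / 278.671 = 0.8370.

0.8370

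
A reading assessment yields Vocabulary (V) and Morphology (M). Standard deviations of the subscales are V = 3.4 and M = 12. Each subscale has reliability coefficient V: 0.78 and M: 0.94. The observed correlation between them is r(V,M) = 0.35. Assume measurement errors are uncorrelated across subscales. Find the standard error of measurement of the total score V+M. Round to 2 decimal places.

Var(total) = 155.56 + 28.56 = 184.12.
True-score variance = 144.377 + 28.56 = 172.937, so reliability = 0.9393.
Error variance = 184.12 − 172.937 = 11.1832; SEM = √11.1832 = 3.34.

3.34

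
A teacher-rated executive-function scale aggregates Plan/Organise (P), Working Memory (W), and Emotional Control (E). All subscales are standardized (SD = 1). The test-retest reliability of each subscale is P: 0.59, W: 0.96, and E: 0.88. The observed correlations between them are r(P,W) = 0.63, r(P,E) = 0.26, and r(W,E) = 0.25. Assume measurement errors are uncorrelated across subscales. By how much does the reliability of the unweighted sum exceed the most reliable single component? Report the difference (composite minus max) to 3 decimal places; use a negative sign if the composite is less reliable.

Var(sum) = 3 + 2.28 = 5.28; true-score variance = 2.43 + 2.28 = 4.71; composite reliability = 0.8920.
Max component reliability = 0.9600.
Difference = 0.8920 − 0.9600 = -0.068.

-0.068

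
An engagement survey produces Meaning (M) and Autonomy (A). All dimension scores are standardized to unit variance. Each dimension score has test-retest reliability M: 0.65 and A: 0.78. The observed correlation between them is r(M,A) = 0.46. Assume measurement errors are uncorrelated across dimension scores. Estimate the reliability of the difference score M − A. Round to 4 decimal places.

0.4722

Var(M−A) = 1 + 1 − 2·0.46 = 2 − 0.92 = 1.08.
With uncorrelated errors the cross-covariances are all true-score covariance, so they carry over unchanged; only the diagonal terms shrink to ρᵢσᵢ².
True-score variance = [0.65 + 0.78] − 0.92 = 1.43 − 0.92 = 0.51.
Reliability = 0.51 / 1.08 = 0.4722.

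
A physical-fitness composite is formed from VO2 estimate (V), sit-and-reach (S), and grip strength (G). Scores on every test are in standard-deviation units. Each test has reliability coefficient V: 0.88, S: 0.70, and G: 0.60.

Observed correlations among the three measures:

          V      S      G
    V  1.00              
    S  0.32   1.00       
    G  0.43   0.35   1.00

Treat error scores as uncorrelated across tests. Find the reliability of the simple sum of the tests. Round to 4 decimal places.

0.8423

Var(V+S+G) = 3 + 2·[0.32 + 0.43 + 0.35] = 3 + 2.2 = 5.2.
Under uncorrelated errors the observed covariances equal the true-score covariances, so only the own-variance terms attenuate.
True-score variance = [0.88 + 0.70 + 0.60] + 2.2 = 2.18 + 2.2 = 4.38.
Reliability = 4.38 / 5.2 = 0.8423.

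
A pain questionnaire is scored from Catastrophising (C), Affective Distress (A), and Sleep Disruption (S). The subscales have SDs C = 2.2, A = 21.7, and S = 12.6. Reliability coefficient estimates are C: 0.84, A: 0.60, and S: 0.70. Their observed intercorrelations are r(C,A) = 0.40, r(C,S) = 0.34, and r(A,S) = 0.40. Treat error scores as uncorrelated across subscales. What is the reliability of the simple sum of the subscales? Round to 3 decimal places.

Var(C+A+S) = 2.2² + 21.7² + 12.6² + 2·[2.2·21.7·0.40 + 2.2·12.6·0.34 + 21.7·12.6·0.40] = 634.49 + 275.778 = 910.268.
Because errors are independent across components, Cov(Tᵢ,Tⱼ) = Cov(Xᵢ,Xⱼ); the off-diagonal part of the true-score variance is the same as above.
True-score variance = [2.2²·0.84 + 21.7²·0.60 + 12.6²·0.70] + 275.778 = 397.732 + 275.778 = 673.509.
Reliability = 673.509 / 910.268 = 0.740.

0.740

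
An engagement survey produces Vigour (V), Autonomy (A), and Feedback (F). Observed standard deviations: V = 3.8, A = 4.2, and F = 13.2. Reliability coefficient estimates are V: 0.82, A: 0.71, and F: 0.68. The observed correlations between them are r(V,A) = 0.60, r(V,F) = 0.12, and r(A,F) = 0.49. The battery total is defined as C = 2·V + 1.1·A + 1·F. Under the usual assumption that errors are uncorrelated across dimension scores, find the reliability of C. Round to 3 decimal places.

0.809

Var(C) = 2²·3.8² + 1.1²·4.2² + 13.2² + 2·[2.2·3.8·4.2·0.60 + 2·3.8·13.2·0.12 + 1.1·4.2·13.2·0.49] = 253.344 + 125.976 = 379.32.
With uncorrelated errors the cross-covariances are all true-score covariance, so they carry over unchanged; only the diagonal terms shrink to ρᵢσᵢ².
True-score variance = [2²·3.8²·0.82 + 1.1²·4.2²·0.71 + 13.2²·0.68] + 125.976 = 181.001 + 125.976 = 306.976.
Reliability = 306.976 / 379.32 = 0.809.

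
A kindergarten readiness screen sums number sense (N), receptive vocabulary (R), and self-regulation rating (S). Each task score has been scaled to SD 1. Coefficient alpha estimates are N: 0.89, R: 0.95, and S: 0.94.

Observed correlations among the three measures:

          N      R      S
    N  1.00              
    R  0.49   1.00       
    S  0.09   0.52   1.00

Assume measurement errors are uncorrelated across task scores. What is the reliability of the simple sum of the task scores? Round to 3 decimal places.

0.958

Var(N+R+S) = 3 + 2·[0.49 + 0.09 + 0.52] = 3 + 2.2 = 5.2.
Because errors are independent across components, Cov(Tᵢ,Tⱼ) = Cov(Xᵢ,Xⱼ); the off-diagonal part of the true-score variance is the same as above.
True-score variance = [0.89 + 0.95 + 0.94] + 2.2 = 2.78 + 2.2 = 4.98.
Reliability = 4.98 / 5.2 = 0.958.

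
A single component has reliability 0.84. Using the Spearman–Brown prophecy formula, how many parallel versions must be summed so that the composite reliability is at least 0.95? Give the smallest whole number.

k ≥ ρ*(1−ρ₁)/(ρ₁(1−ρ*)) = 0.95·0.16 / (0.84·0.05) = 3.619.
Smallest integer k = 4.

4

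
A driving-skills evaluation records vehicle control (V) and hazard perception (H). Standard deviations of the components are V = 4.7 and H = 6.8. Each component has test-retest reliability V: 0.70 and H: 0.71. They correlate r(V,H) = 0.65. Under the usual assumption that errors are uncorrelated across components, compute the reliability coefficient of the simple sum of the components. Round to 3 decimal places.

0.818

Var(V+H) = 4.7² + 6.8² + 2·[4.7·6.8·0.65] = 68.33 + 41.548 = 109.878.
Under uncorrelated errors the observed covariances equal the true-score covariances, so only the own-variance terms attenuate.
True-score variance = [4.7²·0.70 + 6.8²·0.71] + 41.548 = 48.2934 + 41.548 = 89.8414.
Reliability = 89.8414 / 109.878 = 0.818.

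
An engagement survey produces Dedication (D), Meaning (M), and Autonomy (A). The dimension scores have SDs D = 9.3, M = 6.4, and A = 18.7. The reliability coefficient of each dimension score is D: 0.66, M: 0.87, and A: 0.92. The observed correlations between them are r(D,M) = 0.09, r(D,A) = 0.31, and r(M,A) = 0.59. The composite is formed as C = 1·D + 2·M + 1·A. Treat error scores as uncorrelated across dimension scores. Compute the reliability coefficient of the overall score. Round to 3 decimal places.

0.922

Var(C) = 9.3² + 2²·6.4² + 18.7² + 2·[2·9.3·6.4·0.09 + 9.3·18.7·0.31 + 2·6.4·18.7·0.59] = 600.02 + 411.696 = 1011.72.
With uncorrelated errors the cross-covariances are all true-score covariance, so they carry over unchanged; only the diagonal terms shrink to ρᵢσᵢ².
True-score variance = [9.3²·0.66 + 2²·6.4²·0.87 + 18.7²·0.92] + 411.696 = 521.339 + 411.696 = 933.035.
Reliability = 933.035 / 1011.72 = 0.922.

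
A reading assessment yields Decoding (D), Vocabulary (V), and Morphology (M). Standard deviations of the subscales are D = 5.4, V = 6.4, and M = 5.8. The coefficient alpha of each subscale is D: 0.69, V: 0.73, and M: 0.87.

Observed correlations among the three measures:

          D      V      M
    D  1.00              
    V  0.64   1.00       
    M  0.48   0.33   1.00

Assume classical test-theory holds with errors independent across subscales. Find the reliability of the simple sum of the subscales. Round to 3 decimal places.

Var(D+V+M) = 5.4² + 6.4² + 5.8² + 2·[5.4·6.4·0.64 + 5.4·5.8·0.48 + 6.4·5.8·0.33] = 103.76 + 98.8032 = 202.563.
Because errors are independent across components, Cov(Tᵢ,Tⱼ) = Cov(Xᵢ,Xⱼ); the off-diagonal part of the true-score variance is the same as above.
True-score variance = [5.4²·0.69 + 6.4²·0.73 + 5.8²·0.87] + 98.8032 = 79.288 + 98.8032 = 178.091.
Reliability = 178.091 / 202.563 = 0.879.

0.879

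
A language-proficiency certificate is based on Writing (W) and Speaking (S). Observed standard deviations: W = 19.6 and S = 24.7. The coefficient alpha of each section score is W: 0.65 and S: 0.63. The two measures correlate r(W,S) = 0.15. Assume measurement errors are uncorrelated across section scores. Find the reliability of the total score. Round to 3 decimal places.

Var(W+S) = 19.6² + 24.7² + 2·[19.6·24.7·0.15] = 994.25 + 145.236 = 1139.49.
With uncorrelated errors the cross-covariances are all true-score covariance, so they carry over unchanged; only the diagonal terms shrink to ρᵢσᵢ².
True-score variance = [19.6²·0.65 + 24.7²·0.63] + 145.236 = 634.061 + 145.236 = 779.297.
Reliability = 779.297 / 1139.49 = 0.684.

0.684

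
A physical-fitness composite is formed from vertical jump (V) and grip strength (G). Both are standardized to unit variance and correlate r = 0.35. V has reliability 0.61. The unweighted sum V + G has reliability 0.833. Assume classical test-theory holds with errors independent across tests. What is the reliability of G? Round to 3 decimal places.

0.939

Var(V+G) = 2 + 2·0.35 = 2.700.
True-score variance = ρ_V + ρ_G + 2·0.35, so 0.833 = (0.61 + ρ_G + 0.70) / 2.700.
ρ_G = 0.833·2.700 − 0.61 − 0.70 = 0.939.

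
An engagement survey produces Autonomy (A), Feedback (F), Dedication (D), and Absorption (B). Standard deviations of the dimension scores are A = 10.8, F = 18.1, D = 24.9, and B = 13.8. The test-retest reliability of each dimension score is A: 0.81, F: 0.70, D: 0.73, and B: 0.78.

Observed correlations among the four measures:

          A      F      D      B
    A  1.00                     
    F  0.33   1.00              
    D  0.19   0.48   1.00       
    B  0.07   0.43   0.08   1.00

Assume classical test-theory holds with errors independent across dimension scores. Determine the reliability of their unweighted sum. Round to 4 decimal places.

Var(A+F+D+B) = 10.8² + 18.1² + 24.9² + 13.8² + 2·[10.8·18.1·0.33 + 10.8·24.9·0.19 + 10.8·13.8·0.07 + 18.1·24.9·0.48 + 18.1·13.8·0.43 + 24.9·13.8·0.08] = 1254.7 + 954.524 = 2209.22.
Because errors are independent across components, Cov(Tᵢ,Tⱼ) = Cov(Xᵢ,Xⱼ); the off-diagonal part of the true-score variance is the same as above.
True-score variance = [10.8²·0.81 + 18.1²·0.70 + 24.9²·0.73 + 13.8²·0.78] + 954.524 = 924.956 + 954.524 = 1879.48.
Reliability = 1879.48 / 2209.22 = 0.8507.

0.8507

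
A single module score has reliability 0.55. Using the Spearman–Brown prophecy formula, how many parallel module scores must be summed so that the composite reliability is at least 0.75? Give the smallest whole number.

3

k ≥ ρ*(1−ρ₁)/(ρ₁(1−ρ*)) = 0.75·0.45 / (0.55·0.25) = 2.455.
Smallest integer k = 3.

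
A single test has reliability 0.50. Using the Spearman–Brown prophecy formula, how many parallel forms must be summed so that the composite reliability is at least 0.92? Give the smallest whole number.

12

k ≥ ρ*(1−ρ₁)/(ρ₁(1−ρ*)) = 0.92·0.50 / (0.50·0.08) = 11.500.
Smallest integer k = 12.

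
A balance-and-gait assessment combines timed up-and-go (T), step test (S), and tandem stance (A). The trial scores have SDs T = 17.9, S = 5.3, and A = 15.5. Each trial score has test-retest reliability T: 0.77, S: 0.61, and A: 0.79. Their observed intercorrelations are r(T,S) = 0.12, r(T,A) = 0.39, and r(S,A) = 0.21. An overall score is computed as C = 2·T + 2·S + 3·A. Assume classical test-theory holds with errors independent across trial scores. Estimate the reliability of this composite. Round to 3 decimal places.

Var(C) = 2²·17.9² + 2²·5.3² + 3²·15.5² + 2·[4·17.9·5.3·0.12 + 6·17.9·15.5·0.39 + 6·5.3·15.5·0.21] = 3556.25 + 1596.56 = 5152.81.
Under uncorrelated errors the observed covariances equal the true-score covariances, so only the own-variance terms attenuate.
True-score variance = [2²·17.9²·0.77 + 2²·5.3²·0.61 + 3²·15.5²·0.79] + 1596.56 = 2763.58 + 1596.56 = 4360.14.
Reliability = 4360.14 / 5152.81 = 0.846.

0.846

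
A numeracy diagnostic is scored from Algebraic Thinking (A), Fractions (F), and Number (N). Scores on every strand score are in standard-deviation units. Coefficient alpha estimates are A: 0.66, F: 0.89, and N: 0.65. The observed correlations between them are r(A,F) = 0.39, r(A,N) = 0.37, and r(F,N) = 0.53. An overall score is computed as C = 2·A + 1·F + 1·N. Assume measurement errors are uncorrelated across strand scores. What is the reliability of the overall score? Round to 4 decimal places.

0.8198

Var(C) = 2² + 1 + 1 + 2·[2·0.39 + 2·0.37 + 0.53] = 6 + 4.1 = 10.1.
Under uncorrelated errors the observed covariances equal the true-score covariances, so only the own-variance terms attenuate.
True-score variance = [2²·0.66 + 0.89 + 0.65] + 4.1 = 4.18 + 4.1 = 8.28.
Reliability = 8.28 / 10.1 = 0.8198.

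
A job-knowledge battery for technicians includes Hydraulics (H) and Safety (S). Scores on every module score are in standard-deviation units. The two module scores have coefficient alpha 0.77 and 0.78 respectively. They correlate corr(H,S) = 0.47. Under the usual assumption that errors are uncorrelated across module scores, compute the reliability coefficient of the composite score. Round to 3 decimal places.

0.847

Var(H+S) = 2 + 2·[0.47] = 2 + 0.94 = 2.94.
Under uncorrelated errors the observed covariances equal the true-score covariances, so only the own-variance terms attenuate.
True-score variance = [0.77 + 0.78] + 0.94 = 1.55 + 0.94 = 2.49.
Reliability = 2.49 / 2.94 = 0.847.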